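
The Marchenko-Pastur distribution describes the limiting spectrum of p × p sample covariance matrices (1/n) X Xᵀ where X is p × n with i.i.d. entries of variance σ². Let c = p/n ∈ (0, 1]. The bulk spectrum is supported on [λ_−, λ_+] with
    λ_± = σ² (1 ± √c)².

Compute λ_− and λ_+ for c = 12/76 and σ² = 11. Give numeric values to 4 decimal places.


c = 12/76 = 0.157895; √c = 0.397360.
λ_− = σ² (1 − √c)² = 11 · (1 − 0.397360)² = 11 · (0.602640)² = 3.994929.
λ_+ = σ² (1 + √c)² = 11 · (1 + 0.397360)² = 11 · (1.397360)² = 21.478756.

Rounded to 4 decimal places: λ_− ≈ 3.9949, λ_+ ≈ 21.4788.


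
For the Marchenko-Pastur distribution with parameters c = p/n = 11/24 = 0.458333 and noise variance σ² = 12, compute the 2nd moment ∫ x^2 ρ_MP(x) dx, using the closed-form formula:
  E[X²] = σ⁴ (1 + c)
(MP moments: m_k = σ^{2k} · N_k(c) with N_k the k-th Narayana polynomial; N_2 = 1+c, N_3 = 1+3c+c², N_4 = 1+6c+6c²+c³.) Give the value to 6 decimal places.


E[X²] = σ⁴ (1 + c) (second MP moment). With σ² = 12 (so σ⁴ = 144) and c = 11/24 = 0.458333: E[X²] = 144 · (1 + 0.458333) = 144 · 1.458333.

So E[X^2] = 210.000000.


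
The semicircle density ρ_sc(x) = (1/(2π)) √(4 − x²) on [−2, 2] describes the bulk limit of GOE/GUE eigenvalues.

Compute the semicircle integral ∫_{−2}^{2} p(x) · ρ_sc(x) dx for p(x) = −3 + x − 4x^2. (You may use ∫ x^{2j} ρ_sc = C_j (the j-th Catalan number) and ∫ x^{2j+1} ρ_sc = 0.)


Write p(x) = Σ a_i x^i, split into monomials and integrate each against ρ_sc separately.
Using ∫ x^{2j} ρ_sc = C_j = (1/(j+1)) C(2j, j) (Catalan numbers) and ∫ x^{2j+1} ρ_sc = 0 (odd monomials vanish by symmetry):
  i = 0 (even): a_0 · C_{0} = -3 · 1 = -3
  i = 1 (odd): ∫ x^1 ρ_sc = 0 (vanishes)
  i = 2 (even): a_2 · C_{1} = -4 · 1 = -4

Summing the contributions: ∫_{−2}^{2} p(x) ρ_sc(x) dx = (-3) + (-4) = -7.


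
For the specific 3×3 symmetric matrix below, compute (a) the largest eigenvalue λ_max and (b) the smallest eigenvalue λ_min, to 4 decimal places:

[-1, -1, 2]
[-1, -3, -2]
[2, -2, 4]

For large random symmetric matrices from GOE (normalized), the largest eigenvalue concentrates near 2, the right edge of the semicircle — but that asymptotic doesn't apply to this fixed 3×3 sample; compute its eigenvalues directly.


Since M is real symmetric, all three eigenvalues are real; they are the roots of det(λI − M) = λ³ − (tr M) λ² + s λ − det M, where s is the sum of the principal 2×2 minors.
tr M = -1 + (-3) + 4 = 0.
s = ((-1)·(-3) − (-1)²) + ((-1)·4 − 2²) + ((-3)·4 − (-2)²) = 2 + (-8) + (-16) = -22.
det M (expand along row 1) = (-1)·(-16) − (-1)·0 + 2·8 = 32.
Characteristic polynomial: λ³ − 22λ − 32 = 0.
Substitute λ = y + (tr M)/3 = y + 0.000000 to remove the quadratic term: y³ + p·y + q = 0 with p = s − (tr M)²/3 = -22.000000 and q = −2(tr M)³/27 + (tr M)·s/3 − det M = -32.000000.
Three real roots ⇒ use the trigonometric (Viète) form: r = 2√(−p/3) = 5.416026, φ = arccos(3q/(p·r)) = arccos(0.805690) = 0.633957 rad.
y_k = r·cos(φ/3 − 2πk/3) for k = 0, 1, 2 gives y = 5.295547, -1.663959, -3.631587.
λ_k = y_k + 0.000000 gives λ = 5.2955, -1.6640, -3.6316 (check: the sum is 0.0000 = tr M).

Hence λ_max = 5.2955 and λ_min = -3.6316.


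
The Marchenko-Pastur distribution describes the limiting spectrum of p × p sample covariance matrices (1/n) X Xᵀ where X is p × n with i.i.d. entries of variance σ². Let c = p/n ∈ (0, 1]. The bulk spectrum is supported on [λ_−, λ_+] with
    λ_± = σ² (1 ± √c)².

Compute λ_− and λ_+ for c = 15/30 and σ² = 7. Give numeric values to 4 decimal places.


c = 15/30 = 0.500000; √c = 0.707107.
λ_− = σ² (1 − √c)² = 7 · (1 − 0.707107)² = 7 · (0.292893)² = 0.600505.
λ_+ = σ² (1 + √c)² = 7 · (1 + 0.707107)² = 7 · (1.707107)² = 20.399495.

Rounded to 4 decimal places: λ_− ≈ 0.6005, λ_+ ≈ 20.3995.


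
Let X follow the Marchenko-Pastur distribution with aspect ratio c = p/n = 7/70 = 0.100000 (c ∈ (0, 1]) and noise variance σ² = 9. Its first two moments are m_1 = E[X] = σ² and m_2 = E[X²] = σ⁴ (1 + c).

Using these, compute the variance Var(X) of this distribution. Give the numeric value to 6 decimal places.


m_1 = E[X] = σ² = 9, so m_1² = 81.
m_2 = E[X²] = σ⁴ (1 + c) = 81 · (1 + 0.100000) = 81 · 1.100000 = 89.100000.
(Note m_2 − m_1² simplifies to c · σ⁴ = 0.100000 · 81.)

Var(X) = m_2 − m_1² = 89.100000 − 81 = 8.100000.


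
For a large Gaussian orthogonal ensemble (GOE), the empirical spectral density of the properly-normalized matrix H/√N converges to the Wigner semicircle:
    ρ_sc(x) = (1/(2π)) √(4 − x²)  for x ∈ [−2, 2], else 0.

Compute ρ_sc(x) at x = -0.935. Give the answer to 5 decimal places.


ρ_sc(x) = (1/(2π)) √(4 − x²). With x = -0.935:
  4 − x² = 4 − (-0.935)² = 4 − 0.874225 = 3.125775.
  √(4 − x²) = 1.767986.
  1/(2π) = 0.159155.
  ρ_sc(-0.935) = 0.159155 · 1.767986 = 0.281384.

Rounded to 5 decimal places: ρ_sc(-0.935) ≈ 0.28138.


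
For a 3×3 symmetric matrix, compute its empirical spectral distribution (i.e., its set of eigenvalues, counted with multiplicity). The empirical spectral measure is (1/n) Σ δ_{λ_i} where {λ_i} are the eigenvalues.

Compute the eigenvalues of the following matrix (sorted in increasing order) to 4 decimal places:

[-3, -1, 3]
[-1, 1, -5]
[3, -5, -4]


Since M is real symmetric, all three eigenvalues are real; they are the roots of det(λI − M) = λ³ − (tr M) λ² + s λ − det M, where s is the sum of the principal 2×2 minors.
tr M = -3 + 1 + (-4) = -6.
s = ((-3)·1 − (-1)²) + ((-3)·(-4) − 3²) + (1·(-4) − (-5)²) = -4 + 3 + (-29) = -30.
det M (expand along row 1) = (-3)·(-29) − (-1)·19 + 3·2 = 112.
Characteristic polynomial: λ³ + 6λ² − 30λ − 112 = 0.
Substitute λ = y + (tr M)/3 = y − 2.000000 to remove the quadratic term: y³ + p·y + q = 0 with p = s − (tr M)²/3 = -42.000000 and q = −2(tr M)³/27 + (tr M)·s/3 − det M = -36.000000.
Three real roots ⇒ use the trigonometric (Viète) form: r = 2√(−p/3) = 7.483315, φ = arccos(3q/(p·r)) = arccos(0.343622) = 1.220026 rad.
y_k = r·cos(φ/3 − 2πk/3) for k = 0, 1, 2 gives y = 6.872983, -0.872983, -6.000000.
λ_k = y_k − 2.000000 gives λ = 4.8730, -2.8730, -8.0000 (check: the sum is -6.0000 = tr M).

Eigenvalues sorted in increasing order: [-8.0000, -2.8730, 4.8730].


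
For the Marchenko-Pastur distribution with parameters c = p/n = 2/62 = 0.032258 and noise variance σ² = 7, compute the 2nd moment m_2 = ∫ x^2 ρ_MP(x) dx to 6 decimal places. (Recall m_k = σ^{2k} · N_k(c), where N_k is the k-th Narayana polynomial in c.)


E[X²] = σ⁴ (1 + c) (second MP moment). With σ² = 7 (so σ⁴ = 49) and c = 2/62 = 0.032258: E[X²] = 49 · (1 + 0.032258) = 49 · 1.032258.

So E[X^2] = 50.580645.


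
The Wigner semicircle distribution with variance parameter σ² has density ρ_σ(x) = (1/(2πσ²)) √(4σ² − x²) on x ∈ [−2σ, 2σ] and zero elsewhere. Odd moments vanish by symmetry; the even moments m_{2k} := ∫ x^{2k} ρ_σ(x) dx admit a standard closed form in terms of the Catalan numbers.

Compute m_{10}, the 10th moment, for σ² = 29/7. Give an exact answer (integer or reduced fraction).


By the scaled semicircle moment identity, m_{2k} = σ^{2k} · C_k with k = 5.
C_5 = (1/(k+1)) · C(2k, k) = (1/6) · C(10, 5) = (1/6) · 252 = 42.
σ^{2k} = (σ²)^k = (29/7)^5 = 20511149/16807.

Therefore m_{10} = σ^{10} · C_5 = (20511149/16807) · 42 = 123066894/2401.


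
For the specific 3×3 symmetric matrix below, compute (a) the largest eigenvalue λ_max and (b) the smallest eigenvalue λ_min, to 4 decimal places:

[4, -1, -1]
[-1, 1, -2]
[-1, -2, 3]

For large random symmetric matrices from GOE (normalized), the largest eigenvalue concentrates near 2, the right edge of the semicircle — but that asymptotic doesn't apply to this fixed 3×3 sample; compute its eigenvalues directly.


Since M is real symmetric, all three eigenvalues are real; they are the roots of det(λI − M) = λ³ − (tr M) λ² + s λ − det M, where s is the sum of the principal 2×2 minors.
tr M = 4 + 1 + 3 = 8.
s = (4·1 − (-1)²) + (4·3 − (-1)²) + (1·3 − (-2)²) = 3 + 11 + (-1) = 13.
det M (expand along row 1) = 4·(-1) − (-1)·(-5) + (-1)·3 = -12.
Characteristic polynomial: λ³ − 8λ² + 13λ + 12 = 0.
Substitute λ = y + (tr M)/3 = y + 2.666667 to remove the quadratic term: y³ + p·y + q = 0 with p = s − (tr M)²/3 = -8.333333 and q = −2(tr M)³/27 + (tr M)·s/3 − det M = 8.740741.
Three real roots ⇒ use the trigonometric (Viète) form: r = 2√(−p/3) = 3.333333, φ = arccos(3q/(p·r)) = arccos(-0.944000) = 2.805347 rad.
y_k = r·cos(φ/3 − 2πk/3) for k = 0, 1, 2 gives y = 1.979085, 1.333333, -3.312418.
λ_k = y_k + 2.666667 gives λ = 4.6458, 4.0000, -0.6458 (check: the sum is 8.0000 = tr M).

Hence λ_max = 4.6458 and λ_min = -0.6458.


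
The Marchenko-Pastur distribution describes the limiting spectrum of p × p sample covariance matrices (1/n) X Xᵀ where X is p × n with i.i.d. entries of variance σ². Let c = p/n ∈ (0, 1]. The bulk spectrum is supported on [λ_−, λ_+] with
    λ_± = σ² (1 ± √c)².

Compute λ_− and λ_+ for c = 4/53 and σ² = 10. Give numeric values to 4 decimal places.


c = 4/53 = 0.075472; √c = 0.274721.
λ_− = σ² (1 − √c)² = 10 · (1 − 0.274721)² = 10 · (0.725279)² = 5.260294.
λ_+ = σ² (1 + √c)² = 10 · (1 + 0.274721)² = 10 · (1.274721)² = 16.249140.

Rounded to 4 decimal places: λ_− ≈ 5.2603, λ_+ ≈ 16.2491.


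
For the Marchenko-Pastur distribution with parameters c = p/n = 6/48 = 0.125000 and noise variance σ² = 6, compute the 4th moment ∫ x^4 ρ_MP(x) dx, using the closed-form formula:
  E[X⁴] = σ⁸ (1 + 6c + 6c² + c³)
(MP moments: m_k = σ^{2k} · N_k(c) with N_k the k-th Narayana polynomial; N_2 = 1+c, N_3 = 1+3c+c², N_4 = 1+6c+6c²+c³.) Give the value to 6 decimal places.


E[X⁴] = σ⁸ (1 + 6c + 6c² + c³) (fourth MP moment). With σ² = 6 (so σ⁸ = 1296) and c = 6/48 = 0.125000: E[X⁴] = 1296 · (1 + 6·0.125000 + 6·(0.125000)² + (0.125000)³) = 1296 · 1.845703.

So E[X^4] = 2392.031250.


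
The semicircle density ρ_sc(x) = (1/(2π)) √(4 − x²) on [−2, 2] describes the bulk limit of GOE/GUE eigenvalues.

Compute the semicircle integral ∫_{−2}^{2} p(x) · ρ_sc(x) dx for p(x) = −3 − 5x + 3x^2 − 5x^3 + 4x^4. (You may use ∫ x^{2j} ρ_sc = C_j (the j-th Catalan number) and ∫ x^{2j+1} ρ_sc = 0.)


Write p(x) = Σ a_i x^i, split into monomials and integrate each against ρ_sc separately.
Using ∫ x^{2j} ρ_sc = C_j = (1/(j+1)) C(2j, j) (Catalan numbers) and ∫ x^{2j+1} ρ_sc = 0 (odd monomials vanish by symmetry):
  i = 0 (even): a_0 · C_{0} = -3 · 1 = -3
  i = 1 (odd): ∫ x^1 ρ_sc = 0 (vanishes)
  i = 2 (even): a_2 · C_{1} = 3 · 1 = 3
  i = 3 (odd): ∫ x^3 ρ_sc = 0 (vanishes)
  i = 4 (even): a_4 · C_{2} = 4 · 2 = 8

Summing the contributions: ∫_{−2}^{2} p(x) ρ_sc(x) dx = (-3) + 3 + 8 = 8.


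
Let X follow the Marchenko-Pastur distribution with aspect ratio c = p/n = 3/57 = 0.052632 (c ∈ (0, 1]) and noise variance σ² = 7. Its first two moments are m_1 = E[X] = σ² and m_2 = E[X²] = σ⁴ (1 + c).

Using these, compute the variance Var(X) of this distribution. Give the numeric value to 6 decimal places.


m_1 = E[X] = σ² = 7, so m_1² = 49.
m_2 = E[X²] = σ⁴ (1 + c) = 49 · (1 + 0.052632) = 49 · 1.052632 = 51.578947.
(Note m_2 − m_1² simplifies to c · σ⁴ = 0.052632 · 49.)

Var(X) = m_2 − m_1² = 51.578947 − 49 = 2.578947.


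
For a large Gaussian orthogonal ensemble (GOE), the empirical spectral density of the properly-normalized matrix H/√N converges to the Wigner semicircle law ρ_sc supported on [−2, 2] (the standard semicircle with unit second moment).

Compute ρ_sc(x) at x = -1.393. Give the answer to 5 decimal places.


ρ_sc(x) = (1/(2π)) √(4 − x²). With x = -1.393:
  4 − x² = 4 − (-1.393)² = 4 − 1.940449 = 2.059551.
  √(4 − x²) = 1.435114.
  1/(2π) = 0.159155.
  ρ_sc(-1.393) = 0.159155 · 1.435114 = 0.228405.

Rounded to 5 decimal places: ρ_sc(-1.393) ≈ 0.22841.


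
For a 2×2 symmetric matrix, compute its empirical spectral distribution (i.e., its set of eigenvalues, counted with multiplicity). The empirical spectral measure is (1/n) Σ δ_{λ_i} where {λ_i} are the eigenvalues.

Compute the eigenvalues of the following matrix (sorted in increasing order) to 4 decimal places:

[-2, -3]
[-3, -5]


Since M is real symmetric, both eigenvalues are real; they are the roots of det(λI − M) = λ² − (tr M) λ + det M.
tr M = -2 + (-5) = -7.
det M = (-2)·(-5) − (-3)² = 10 − 9 = 1.
Characteristic polynomial: λ² + 7λ + 1 = 0.
Discriminant Δ = (tr M)² − 4·det M = 49 − 4 = 45; √Δ = 6.708204.
λ = (tr M ± √Δ)/2 = (-7 ± 6.708204)/2, giving (tr M − √Δ)/2 = -6.8541 and (tr M + √Δ)/2 = -0.1459.

Eigenvalues sorted in increasing order: [-6.8541, -0.1459].


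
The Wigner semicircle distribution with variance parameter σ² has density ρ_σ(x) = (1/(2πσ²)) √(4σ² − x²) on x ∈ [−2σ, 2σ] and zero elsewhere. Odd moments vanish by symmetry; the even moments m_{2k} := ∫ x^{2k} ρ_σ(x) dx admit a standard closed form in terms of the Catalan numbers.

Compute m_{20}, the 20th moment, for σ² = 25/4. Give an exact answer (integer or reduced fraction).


By the scaled semicircle moment identity, m_{2k} = σ^{2k} · C_k with k = 10.
C_10 = (1/(k+1)) · C(2k, k) = (1/11) · C(20, 10) = (1/11) · 184756 = 16796.
σ^{2k} = (σ²)^k = (25/4)^10 = 95367431640625/1048576.

Therefore m_{20} = σ^{20} · C_10 = (95367431640625/1048576) · 16796 = 400447845458984375/262144.


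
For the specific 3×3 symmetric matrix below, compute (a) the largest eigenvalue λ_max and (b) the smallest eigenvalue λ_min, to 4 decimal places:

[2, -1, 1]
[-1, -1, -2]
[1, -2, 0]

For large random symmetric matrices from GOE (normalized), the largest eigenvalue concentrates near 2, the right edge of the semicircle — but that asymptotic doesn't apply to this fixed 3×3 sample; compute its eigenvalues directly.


Since M is real symmetric, all three eigenvalues are real; they are the roots of det(λI − M) = λ³ − (tr M) λ² + s λ − det M, where s is the sum of the principal 2×2 minors.
tr M = 2 + (-1) + 0 = 1.
s = (2·(-1) − (-1)²) + (2·0 − 1²) + ((-1)·0 − (-2)²) = -3 + (-1) + (-4) = -8.
det M (expand along row 1) = 2·(-4) − (-1)·2 + 1·3 = -3.
Characteristic polynomial: λ³ − λ² − 8λ + 3 = 0.
Substitute λ = y + (tr M)/3 = y + 0.333333 to remove the quadratic term: y³ + p·y + q = 0 with p = s − (tr M)²/3 = -8.333333 and q = −2(tr M)³/27 + (tr M)·s/3 − det M = 0.259259.
Three real roots ⇒ use the trigonometric (Viète) form: r = 2√(−p/3) = 3.333333, φ = arccos(3q/(p·r)) = arccos(-0.028000) = 1.598800 rad.
y_k = r·cos(φ/3 − 2πk/3) for k = 0, 1, 2 gives y = 2.871068, 0.031115, -2.902183.
λ_k = y_k + 0.333333 gives λ = 3.2044, 0.3644, -2.5688 (check: the sum is 1.0000 = tr M).

Hence λ_max = 3.2044 and λ_min = -2.5688.


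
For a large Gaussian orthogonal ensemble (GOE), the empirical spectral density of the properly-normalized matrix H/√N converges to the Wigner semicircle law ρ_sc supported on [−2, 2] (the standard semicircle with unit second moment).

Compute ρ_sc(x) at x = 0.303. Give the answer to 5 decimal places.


ρ_sc(x) = (1/(2π)) √(4 − x²). With x = 0.303:
  4 − x² = 4 − (0.303)² = 4 − 0.091809 = 3.908191.
  √(4 − x²) = 1.976915.
  1/(2π) = 0.159155.
  ρ_sc(0.303) = 0.159155 · 1.976915 = 0.314636.

Rounded to 5 decimal places: ρ_sc(0.303) ≈ 0.31464.


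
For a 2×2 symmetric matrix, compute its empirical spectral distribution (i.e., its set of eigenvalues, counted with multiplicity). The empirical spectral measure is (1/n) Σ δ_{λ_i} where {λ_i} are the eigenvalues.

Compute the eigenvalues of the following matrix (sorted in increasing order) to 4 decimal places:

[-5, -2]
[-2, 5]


Since M is real symmetric, both eigenvalues are real; they are the roots of det(λI − M) = λ² − (tr M) λ + det M.
tr M = -5 + 5 = 0.
det M = (-5)·5 − (-2)² = -25 − 4 = -29.
Characteristic polynomial: λ² − 29 = 0.
Discriminant Δ = (tr M)² − 4·det M = 0 − (-116) = 116; √Δ = 10.770330.
λ = (tr M ± √Δ)/2 = (0 ± 10.770330)/2, giving (tr M − √Δ)/2 = -5.3852 and (tr M + √Δ)/2 = 5.3852.

Eigenvalues sorted in increasing order: [-5.3852, 5.3852].


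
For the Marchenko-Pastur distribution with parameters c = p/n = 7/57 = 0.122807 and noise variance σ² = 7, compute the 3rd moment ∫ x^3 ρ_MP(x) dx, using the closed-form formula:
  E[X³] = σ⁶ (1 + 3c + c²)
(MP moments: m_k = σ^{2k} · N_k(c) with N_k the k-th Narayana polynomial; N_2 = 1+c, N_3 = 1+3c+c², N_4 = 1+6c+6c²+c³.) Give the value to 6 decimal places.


E[X³] = σ⁶ (1 + 3c + c²) (third MP moment). With σ² = 7 (so σ⁶ = 343) and c = 7/57 = 0.122807: E[X³] = 343 · (1 + 3·0.122807 + (0.122807)²) = 343 · 1.383503.

So E[X^3] = 474.541397.


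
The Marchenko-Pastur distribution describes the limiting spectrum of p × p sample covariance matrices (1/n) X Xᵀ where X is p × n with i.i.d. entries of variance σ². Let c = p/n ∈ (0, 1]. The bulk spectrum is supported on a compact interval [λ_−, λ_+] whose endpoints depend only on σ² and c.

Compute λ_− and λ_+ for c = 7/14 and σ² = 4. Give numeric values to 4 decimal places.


c = 7/14 = 0.500000; √c = 0.707107.
λ_− = σ² (1 − √c)² = 4 · (1 − 0.707107)² = 4 · (0.292893)² = 0.343146.
λ_+ = σ² (1 + √c)² = 4 · (1 + 0.707107)² = 4 · (1.707107)² = 11.656854.

Rounded to 4 decimal places: λ_− ≈ 0.3431, λ_+ ≈ 11.6569.


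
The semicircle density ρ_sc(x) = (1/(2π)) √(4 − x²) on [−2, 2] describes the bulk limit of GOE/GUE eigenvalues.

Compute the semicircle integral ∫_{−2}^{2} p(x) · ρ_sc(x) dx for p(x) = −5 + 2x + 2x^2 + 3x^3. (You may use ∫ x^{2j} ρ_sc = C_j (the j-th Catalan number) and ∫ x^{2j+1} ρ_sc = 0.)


Write p(x) = Σ a_i x^i, split into monomials and integrate each against ρ_sc separately.
Using ∫ x^{2j} ρ_sc = C_j = (1/(j+1)) C(2j, j) (Catalan numbers) and ∫ x^{2j+1} ρ_sc = 0 (odd monomials vanish by symmetry):
  i = 0 (even): a_0 · C_{0} = -5 · 1 = -5
  i = 1 (odd): ∫ x^1 ρ_sc = 0 (vanishes)
  i = 2 (even): a_2 · C_{1} = 2 · 1 = 2
  i = 3 (odd): ∫ x^3 ρ_sc = 0 (vanishes)

Summing the contributions: ∫_{−2}^{2} p(x) ρ_sc(x) dx = (-5) + 2 = -3.


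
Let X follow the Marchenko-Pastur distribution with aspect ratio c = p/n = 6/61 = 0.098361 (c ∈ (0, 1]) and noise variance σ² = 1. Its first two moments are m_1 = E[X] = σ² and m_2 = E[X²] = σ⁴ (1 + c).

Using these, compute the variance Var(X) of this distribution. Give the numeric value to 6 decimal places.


m_1 = E[X] = σ² = 1, so m_1² = 1.
m_2 = E[X²] = σ⁴ (1 + c) = 1 · (1 + 0.098361) = 1 · 1.098361 = 1.098361.
(Note m_2 − m_1² simplifies to c · σ⁴ = 0.098361 · 1.)

Var(X) = m_2 − m_1² = 1.098361 − 1 = 0.098361.


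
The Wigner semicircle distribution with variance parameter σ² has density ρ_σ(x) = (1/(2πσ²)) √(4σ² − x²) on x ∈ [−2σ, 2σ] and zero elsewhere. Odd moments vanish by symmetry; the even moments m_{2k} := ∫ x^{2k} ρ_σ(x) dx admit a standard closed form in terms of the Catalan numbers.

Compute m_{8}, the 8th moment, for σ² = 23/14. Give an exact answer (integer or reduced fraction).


By the scaled semicircle moment identity, m_{2k} = σ^{2k} · C_k with k = 4.
C_4 = (1/(k+1)) · C(2k, k) = (1/5) · C(8, 4) = (1/5) · 70 = 14.
σ^{2k} = (σ²)^k = (23/14)^4 = 279841/38416.

Therefore m_{8} = σ^{8} · C_4 = (279841/38416) · 14 = 279841/2744.


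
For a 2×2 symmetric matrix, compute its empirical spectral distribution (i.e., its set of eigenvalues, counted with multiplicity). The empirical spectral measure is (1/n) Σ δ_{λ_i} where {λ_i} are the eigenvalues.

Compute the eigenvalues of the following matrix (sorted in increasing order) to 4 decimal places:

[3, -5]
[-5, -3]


Since M is real symmetric, both eigenvalues are real; they are the roots of det(λI − M) = λ² − (tr M) λ + det M.
tr M = 3 + (-3) = 0.
det M = 3·(-3) − (-5)² = -9 − 25 = -34.
Characteristic polynomial: λ² − 34 = 0.
Discriminant Δ = (tr M)² − 4·det M = 0 − (-136) = 136; √Δ = 11.661904.
λ = (tr M ± √Δ)/2 = (0 ± 11.661904)/2, giving (tr M − √Δ)/2 = -5.8310 and (tr M + √Δ)/2 = 5.8310.

Eigenvalues sorted in increasing order: [-5.8310, 5.8310].


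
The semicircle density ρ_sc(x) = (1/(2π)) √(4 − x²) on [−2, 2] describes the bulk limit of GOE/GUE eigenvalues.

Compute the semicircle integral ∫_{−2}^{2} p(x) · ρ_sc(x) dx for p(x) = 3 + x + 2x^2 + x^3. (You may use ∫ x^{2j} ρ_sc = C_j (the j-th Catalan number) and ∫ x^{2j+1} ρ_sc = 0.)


Write p(x) = Σ a_i x^i, split into monomials and integrate each against ρ_sc separately.
Using ∫ x^{2j} ρ_sc = C_j = (1/(j+1)) C(2j, j) (Catalan numbers) and ∫ x^{2j+1} ρ_sc = 0 (odd monomials vanish by symmetry):
  i = 0 (even): a_0 · C_{0} = 3 · 1 = 3
  i = 1 (odd): ∫ x^1 ρ_sc = 0 (vanishes)
  i = 2 (even): a_2 · C_{1} = 2 · 1 = 2
  i = 3 (odd): ∫ x^3 ρ_sc = 0 (vanishes)

Summing the contributions: ∫_{−2}^{2} p(x) ρ_sc(x) dx = 3 + 2 = 5.


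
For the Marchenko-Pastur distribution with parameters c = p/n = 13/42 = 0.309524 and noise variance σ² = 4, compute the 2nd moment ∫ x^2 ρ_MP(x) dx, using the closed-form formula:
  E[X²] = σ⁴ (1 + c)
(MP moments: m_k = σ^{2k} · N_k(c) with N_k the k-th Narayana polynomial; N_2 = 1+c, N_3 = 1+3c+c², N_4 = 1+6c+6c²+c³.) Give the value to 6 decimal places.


E[X²] = σ⁴ (1 + c) (second MP moment). With σ² = 4 (so σ⁴ = 16) and c = 13/42 = 0.309524: E[X²] = 16 · (1 + 0.309524) = 16 · 1.309524.

So E[X^2] = 20.952381.


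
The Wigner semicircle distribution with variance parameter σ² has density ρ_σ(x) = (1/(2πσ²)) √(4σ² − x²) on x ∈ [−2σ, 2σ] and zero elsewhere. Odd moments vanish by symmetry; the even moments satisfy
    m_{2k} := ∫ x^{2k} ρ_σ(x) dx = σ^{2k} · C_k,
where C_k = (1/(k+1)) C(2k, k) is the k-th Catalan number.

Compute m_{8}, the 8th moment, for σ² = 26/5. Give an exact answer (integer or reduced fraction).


By the scaled semicircle moment identity, m_{2k} = σ^{2k} · C_k with k = 4.
C_4 = (1/(k+1)) · C(2k, k) = (1/5) · C(8, 4) = (1/5) · 70 = 14.
σ^{2k} = (σ²)^k = (26/5)^4 = 456976/625.

Therefore m_{8} = σ^{8} · C_4 = (456976/625) · 14 = 6397664/625.


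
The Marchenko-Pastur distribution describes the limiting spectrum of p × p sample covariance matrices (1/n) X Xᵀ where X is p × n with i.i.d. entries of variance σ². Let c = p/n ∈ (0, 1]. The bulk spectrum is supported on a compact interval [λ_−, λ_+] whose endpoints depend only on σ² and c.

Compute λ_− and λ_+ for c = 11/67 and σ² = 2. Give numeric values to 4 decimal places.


c = 11/67 = 0.164179; √c = 0.405190.
λ_− = σ² (1 − √c)² = 2 · (1 − 0.405190)² = 2 · (0.594810)² = 0.707597.
λ_+ = σ² (1 + √c)² = 2 · (1 + 0.405190)² = 2 · (1.405190)² = 3.949119.

Rounded to 4 decimal places: λ_− ≈ 0.7076, λ_+ ≈ 3.9491.


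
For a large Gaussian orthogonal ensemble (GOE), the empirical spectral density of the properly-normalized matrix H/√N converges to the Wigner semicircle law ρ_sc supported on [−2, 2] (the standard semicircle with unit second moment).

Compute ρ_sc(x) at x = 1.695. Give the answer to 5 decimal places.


ρ_sc(x) = (1/(2π)) √(4 − x²). With x = 1.695:
  4 − x² = 4 − (1.695)² = 4 − 2.873025 = 1.126975.
  √(4 − x²) = 1.061591.
  1/(2π) = 0.159155.
  ρ_sc(1.695) = 0.159155 · 1.061591 = 0.168957.

Rounded to 5 decimal places: ρ_sc(1.695) ≈ 0.16896.


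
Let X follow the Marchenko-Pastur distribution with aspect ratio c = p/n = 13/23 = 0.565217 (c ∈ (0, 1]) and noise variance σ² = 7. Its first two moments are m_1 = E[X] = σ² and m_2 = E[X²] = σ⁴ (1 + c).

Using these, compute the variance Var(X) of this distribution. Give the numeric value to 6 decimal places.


m_1 = E[X] = σ² = 7, so m_1² = 49.
m_2 = E[X²] = σ⁴ (1 + c) = 49 · (1 + 0.565217) = 49 · 1.565217 = 76.695652.
(Note m_2 − m_1² simplifies to c · σ⁴ = 0.565217 · 49.)

Var(X) = m_2 − m_1² = 76.695652 − 49 = 27.695652.


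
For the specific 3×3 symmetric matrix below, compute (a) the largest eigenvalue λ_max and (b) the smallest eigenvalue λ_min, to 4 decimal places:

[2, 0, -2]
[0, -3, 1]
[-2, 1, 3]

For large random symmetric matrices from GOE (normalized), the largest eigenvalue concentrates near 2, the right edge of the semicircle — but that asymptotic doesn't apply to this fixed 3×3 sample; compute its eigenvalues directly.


Since M is real symmetric, all three eigenvalues are real; they are the roots of det(λI − M) = λ³ − (tr M) λ² + s λ − det M, where s is the sum of the principal 2×2 minors.
tr M = 2 + (-3) + 3 = 2.
s = (2·(-3) − 0²) + (2·3 − (-2)²) + ((-3)·3 − 1²) = -6 + 2 + (-10) = -14.
det M (expand along row 1) = 2·(-10) − 0·2 + (-2)·(-6) = -8.
Characteristic polynomial: λ³ − 2λ² − 14λ + 8 = 0.
Substitute λ = y + (tr M)/3 = y + 0.666667 to remove the quadratic term: y³ + p·y + q = 0 with p = s − (tr M)²/3 = -15.333333 and q = −2(tr M)³/27 + (tr M)·s/3 − det M = -1.925926.
Three real roots ⇒ use the trigonometric (Viète) form: r = 2√(−p/3) = 4.521553, φ = arccos(3q/(p·r)) = arccos(0.083337) = 1.487363 rad.
y_k = r·cos(φ/3 − 2πk/3) for k = 0, 1, 2 gives y = 3.977133, -0.125733, -3.851399.
λ_k = y_k + 0.666667 gives λ = 4.6438, 0.5409, -3.1847 (check: the sum is 2.0000 = tr M).

Hence λ_max = 4.6438 and λ_min = -3.1847.


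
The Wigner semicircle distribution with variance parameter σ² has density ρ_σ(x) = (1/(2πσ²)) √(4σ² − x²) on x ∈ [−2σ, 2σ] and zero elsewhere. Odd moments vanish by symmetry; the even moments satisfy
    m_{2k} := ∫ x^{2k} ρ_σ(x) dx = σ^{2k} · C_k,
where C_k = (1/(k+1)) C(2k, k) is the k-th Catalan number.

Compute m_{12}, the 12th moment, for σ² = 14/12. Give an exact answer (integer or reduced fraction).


By the scaled semicircle moment identity, m_{2k} = σ^{2k} · C_k with k = 6.
C_6 = (1/(k+1)) · C(2k, k) = (1/7) · C(12, 6) = (1/7) · 924 = 132.
σ^{2k} = (σ²)^k = (14/12)^6 = 117649/46656.

Therefore m_{12} = σ^{12} · C_6 = (117649/46656) · 132 = 1294139/3888.


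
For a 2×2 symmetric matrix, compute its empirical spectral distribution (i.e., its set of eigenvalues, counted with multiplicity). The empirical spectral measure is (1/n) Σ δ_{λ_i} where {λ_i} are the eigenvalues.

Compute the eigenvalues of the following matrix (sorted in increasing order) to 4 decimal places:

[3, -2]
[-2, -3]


Since M is real symmetric, both eigenvalues are real; they are the roots of det(λI − M) = λ² − (tr M) λ + det M.
tr M = 3 + (-3) = 0.
det M = 3·(-3) − (-2)² = -9 − 4 = -13.
Characteristic polynomial: λ² − 13 = 0.
Discriminant Δ = (tr M)² − 4·det M = 0 − (-52) = 52; √Δ = 7.211103.
λ = (tr M ± √Δ)/2 = (0 ± 7.211103)/2, giving (tr M − √Δ)/2 = -3.6056 and (tr M + √Δ)/2 = 3.6056.

Eigenvalues sorted in increasing order: [-3.6056, 3.6056].


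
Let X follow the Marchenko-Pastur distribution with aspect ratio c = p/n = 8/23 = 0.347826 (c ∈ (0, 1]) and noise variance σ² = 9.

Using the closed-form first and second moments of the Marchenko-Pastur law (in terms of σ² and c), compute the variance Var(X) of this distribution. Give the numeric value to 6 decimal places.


Recall the MP moments m_1 = E[X] = σ² and m_2 = E[X²] = σ⁴ (1 + c).
m_1 = E[X] = σ² = 9, so m_1² = 81.
m_2 = E[X²] = σ⁴ (1 + c) = 81 · (1 + 0.347826) = 81 · 1.347826 = 109.173913.
(Note m_2 − m_1² simplifies to c · σ⁴ = 0.347826 · 81.)

Var(X) = m_2 − m_1² = 109.173913 − 81 = 28.173913.


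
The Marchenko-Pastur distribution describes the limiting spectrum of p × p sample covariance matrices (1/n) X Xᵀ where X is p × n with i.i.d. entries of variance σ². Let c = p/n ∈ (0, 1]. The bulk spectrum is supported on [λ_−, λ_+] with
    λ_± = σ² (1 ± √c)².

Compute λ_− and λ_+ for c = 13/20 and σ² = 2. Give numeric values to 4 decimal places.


c = 13/20 = 0.650000; √c = 0.806226.
λ_− = σ² (1 − √c)² = 2 · (1 − 0.806226)² = 2 · (0.193774)² = 0.075097.
λ_+ = σ² (1 + √c)² = 2 · (1 + 0.806226)² = 2 · (1.806226)² = 6.524903.

Rounded to 4 decimal places: λ_− ≈ 0.0751, λ_+ ≈ 6.5249.


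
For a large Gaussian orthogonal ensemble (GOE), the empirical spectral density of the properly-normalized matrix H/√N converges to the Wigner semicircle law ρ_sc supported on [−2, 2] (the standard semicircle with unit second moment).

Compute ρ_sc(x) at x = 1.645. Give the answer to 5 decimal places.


ρ_sc(x) = (1/(2π)) √(4 − x²). With x = 1.645:
  4 − x² = 4 − (1.645)² = 4 − 2.706025 = 1.293975.
  √(4 − x²) = 1.137530.
  1/(2π) = 0.159155.
  ρ_sc(1.645) = 0.159155 · 1.137530 = 0.181044.

Rounded to 5 decimal places: ρ_sc(1.645) ≈ 0.18104.


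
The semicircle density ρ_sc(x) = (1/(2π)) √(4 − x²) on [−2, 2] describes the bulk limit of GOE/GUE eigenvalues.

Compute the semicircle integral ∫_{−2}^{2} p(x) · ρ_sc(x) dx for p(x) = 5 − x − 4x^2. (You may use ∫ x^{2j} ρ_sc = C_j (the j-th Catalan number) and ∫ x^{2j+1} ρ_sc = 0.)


Write p(x) = Σ a_i x^i, split into monomials and integrate each against ρ_sc separately.
Using ∫ x^{2j} ρ_sc = C_j = (1/(j+1)) C(2j, j) (Catalan numbers) and ∫ x^{2j+1} ρ_sc = 0 (odd monomials vanish by symmetry):
  i = 0 (even): a_0 · C_{0} = 5 · 1 = 5
  i = 1 (odd): ∫ x^1 ρ_sc = 0 (vanishes)
  i = 2 (even): a_2 · C_{1} = -4 · 1 = -4

Summing the contributions: ∫_{−2}^{2} p(x) ρ_sc(x) dx = 5 + (-4) = 1.


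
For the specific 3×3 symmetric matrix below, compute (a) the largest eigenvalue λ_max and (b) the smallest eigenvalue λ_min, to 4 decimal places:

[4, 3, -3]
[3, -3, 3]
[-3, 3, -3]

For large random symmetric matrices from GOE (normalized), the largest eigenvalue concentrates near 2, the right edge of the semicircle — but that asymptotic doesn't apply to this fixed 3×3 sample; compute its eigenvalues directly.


Since M is real symmetric, all three eigenvalues are real; they are the roots of det(λI − M) = λ³ − (tr M) λ² + s λ − det M, where s is the sum of the principal 2×2 minors.
tr M = 4 + (-3) + (-3) = -2.
s = (4·(-3) − 3²) + (4·(-3) − (-3)²) + ((-3)·(-3) − 3²) = -21 + (-21) + 0 = -42.
det M (expand along row 1) = 4·0 − 3·0 + (-3)·0 = 0.
Characteristic polynomial: λ³ + 2λ² − 42λ = 0.
Substitute λ = y + (tr M)/3 = y − 0.666667 to remove the quadratic term: y³ + p·y + q = 0 with p = s − (tr M)²/3 = -43.333333 and q = −2(tr M)³/27 + (tr M)·s/3 − det M = 28.592593.
Three real roots ⇒ use the trigonometric (Viète) form: r = 2√(−p/3) = 7.601170, φ = arccos(3q/(p·r)) = arccos(-0.260419) = 1.834252 rad.
y_k = r·cos(φ/3 − 2πk/3) for k = 0, 1, 2 gives y = 6.224105, 0.666667, -6.890772.
λ_k = y_k − 0.666667 gives λ = 5.5574, 0.0000, -7.5574 (check: the sum is -2.0000 = tr M).

Hence λ_max = 5.5574 and λ_min = -7.5574.


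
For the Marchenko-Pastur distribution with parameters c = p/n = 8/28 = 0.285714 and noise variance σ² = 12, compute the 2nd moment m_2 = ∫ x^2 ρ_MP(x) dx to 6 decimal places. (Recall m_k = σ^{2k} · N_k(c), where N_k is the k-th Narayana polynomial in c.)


E[X²] = σ⁴ (1 + c) (second MP moment). With σ² = 12 (so σ⁴ = 144) and c = 8/28 = 0.285714: E[X²] = 144 · (1 + 0.285714) = 144 · 1.285714.

So E[X^2] = 185.142857.


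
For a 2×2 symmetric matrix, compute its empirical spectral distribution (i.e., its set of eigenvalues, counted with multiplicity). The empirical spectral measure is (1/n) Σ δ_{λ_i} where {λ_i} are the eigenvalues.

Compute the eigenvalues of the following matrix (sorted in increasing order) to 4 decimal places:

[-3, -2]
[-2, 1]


Since M is real symmetric, both eigenvalues are real; they are the roots of det(λI − M) = λ² − (tr M) λ + det M.
tr M = -3 + 1 = -2.
det M = (-3)·1 − (-2)² = -3 − 4 = -7.
Characteristic polynomial: λ² + 2λ − 7 = 0.
Discriminant Δ = (tr M)² − 4·det M = 4 − (-28) = 32; √Δ = 5.656854.
λ = (tr M ± √Δ)/2 = (-2 ± 5.656854)/2, giving (tr M − √Δ)/2 = -3.8284 and (tr M + √Δ)/2 = 1.8284.

Eigenvalues sorted in increasing order: [-3.8284, 1.8284].


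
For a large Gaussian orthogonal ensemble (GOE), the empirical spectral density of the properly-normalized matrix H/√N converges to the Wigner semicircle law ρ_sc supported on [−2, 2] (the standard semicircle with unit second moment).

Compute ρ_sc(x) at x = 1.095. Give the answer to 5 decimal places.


ρ_sc(x) = (1/(2π)) √(4 − x²). With x = 1.095:
  4 − x² = 4 − (1.095)² = 4 − 1.199025 = 2.800975.
  √(4 − x²) = 1.673611.
  1/(2π) = 0.159155.
  ρ_sc(1.095) = 0.159155 · 1.673611 = 0.266364.

Rounded to 5 decimal places: ρ_sc(1.095) ≈ 0.26636.


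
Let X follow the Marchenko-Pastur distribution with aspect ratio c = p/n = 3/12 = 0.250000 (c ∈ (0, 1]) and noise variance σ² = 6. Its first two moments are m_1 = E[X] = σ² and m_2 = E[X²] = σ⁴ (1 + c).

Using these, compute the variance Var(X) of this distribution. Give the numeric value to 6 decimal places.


m_1 = E[X] = σ² = 6, so m_1² = 36.
m_2 = E[X²] = σ⁴ (1 + c) = 36 · (1 + 0.250000) = 36 · 1.250000 = 45.000000.
(Note m_2 − m_1² simplifies to c · σ⁴ = 0.250000 · 36.)

Var(X) = m_2 − m_1² = 45.000000 − 36 = 9.000000.


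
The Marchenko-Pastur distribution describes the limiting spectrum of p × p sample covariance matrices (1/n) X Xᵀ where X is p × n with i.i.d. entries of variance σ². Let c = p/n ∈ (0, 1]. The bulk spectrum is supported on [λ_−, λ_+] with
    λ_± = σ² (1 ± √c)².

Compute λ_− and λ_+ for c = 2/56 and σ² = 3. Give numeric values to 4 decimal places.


c = 2/56 = 0.035714; √c = 0.188982.
λ_− = σ² (1 − √c)² = 3 · (1 − 0.188982)² = 3 · (0.811018)² = 1.973249.
λ_+ = σ² (1 + √c)² = 3 · (1 + 0.188982)² = 3 · (1.188982)² = 4.241036.

Rounded to 4 decimal places: λ_− ≈ 1.9732, λ_+ ≈ 4.2410.


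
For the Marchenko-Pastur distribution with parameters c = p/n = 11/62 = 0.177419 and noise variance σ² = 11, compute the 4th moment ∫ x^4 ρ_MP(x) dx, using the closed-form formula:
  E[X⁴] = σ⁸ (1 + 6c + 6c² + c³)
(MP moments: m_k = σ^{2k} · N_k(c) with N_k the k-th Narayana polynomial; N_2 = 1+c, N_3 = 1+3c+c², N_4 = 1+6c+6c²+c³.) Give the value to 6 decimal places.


E[X⁴] = σ⁸ (1 + 6c + 6c² + c³) (fourth MP moment). With σ² = 11 (so σ⁸ = 14641) and c = 11/62 = 0.177419: E[X⁴] = 14641 · (1 + 6·0.177419 + 6·(0.177419)² + (0.177419)³) = 14641 · 2.258967.

So E[X^4] = 33073.530492.


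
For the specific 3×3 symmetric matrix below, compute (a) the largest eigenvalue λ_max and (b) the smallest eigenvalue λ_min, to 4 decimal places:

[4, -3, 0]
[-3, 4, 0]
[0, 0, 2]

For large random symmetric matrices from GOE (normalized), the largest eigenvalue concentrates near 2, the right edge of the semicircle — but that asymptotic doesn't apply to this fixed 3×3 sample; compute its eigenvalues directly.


Since M is real symmetric, all three eigenvalues are real; they are the roots of det(λI − M) = λ³ − (tr M) λ² + s λ − det M, where s is the sum of the principal 2×2 minors.
tr M = 4 + 4 + 2 = 10.
s = (4·4 − (-3)²) + (4·2 − 0²) + (4·2 − 0²) = 7 + 8 + 8 = 23.
det M (expand along row 1) = 4·8 − (-3)·(-6) + 0·0 = 14.
Characteristic polynomial: λ³ − 10λ² + 23λ − 14 = 0.
Substitute λ = y + (tr M)/3 = y + 3.333333 to remove the quadratic term: y³ + p·y + q = 0 with p = s − (tr M)²/3 = -10.333333 and q = −2(tr M)³/27 + (tr M)·s/3 − det M = -11.407407.
Three real roots ⇒ use the trigonometric (Viète) form: r = 2√(−p/3) = 3.711843, φ = arccos(3q/(p·r)) = arccos(0.892233) = 0.468531 rad.
y_k = r·cos(φ/3 − 2πk/3) for k = 0, 1, 2 gives y = 3.666667, -1.333333, -2.333333.
λ_k = y_k + 3.333333 gives λ = 7.0000, 2.0000, 1.0000 (check: the sum is 10.0000 = tr M).

Hence λ_max = 7.0000 and λ_min = 1.0000.


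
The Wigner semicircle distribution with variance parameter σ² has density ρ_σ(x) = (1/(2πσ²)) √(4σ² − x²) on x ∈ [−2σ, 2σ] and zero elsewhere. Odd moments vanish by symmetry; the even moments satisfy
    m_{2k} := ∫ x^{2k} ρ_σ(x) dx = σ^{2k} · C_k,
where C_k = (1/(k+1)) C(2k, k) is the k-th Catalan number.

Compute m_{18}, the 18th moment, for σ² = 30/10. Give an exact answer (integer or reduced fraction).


By the scaled semicircle moment identity, m_{2k} = σ^{2k} · C_k with k = 9.
C_9 = (1/(k+1)) · C(2k, k) = (1/10) · C(18, 9) = (1/10) · 48620 = 4862.
σ^{2k} = (σ²)^k = (30/10)^9 = 19683.

Therefore m_{18} = σ^{18} · C_9 = 19683 · 4862 = 95698746.


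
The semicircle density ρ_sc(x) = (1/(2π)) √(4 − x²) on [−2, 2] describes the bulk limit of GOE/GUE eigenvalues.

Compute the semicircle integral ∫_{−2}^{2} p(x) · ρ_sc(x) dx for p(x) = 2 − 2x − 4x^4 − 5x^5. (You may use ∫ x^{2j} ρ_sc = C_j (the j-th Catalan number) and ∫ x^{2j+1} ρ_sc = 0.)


Write p(x) = Σ a_i x^i, split into monomials and integrate each against ρ_sc separately.
Using ∫ x^{2j} ρ_sc = C_j = (1/(j+1)) C(2j, j) (Catalan numbers) and ∫ x^{2j+1} ρ_sc = 0 (odd monomials vanish by symmetry):
  i = 0 (even): a_0 · C_{0} = 2 · 1 = 2
  i = 1 (odd): ∫ x^1 ρ_sc = 0 (vanishes)
  i = 4 (even): a_4 · C_{2} = -4 · 2 = -8
  i = 5 (odd): ∫ x^5 ρ_sc = 0 (vanishes)

Summing the contributions: ∫_{−2}^{2} p(x) ρ_sc(x) dx = 2 + (-8) = -6.


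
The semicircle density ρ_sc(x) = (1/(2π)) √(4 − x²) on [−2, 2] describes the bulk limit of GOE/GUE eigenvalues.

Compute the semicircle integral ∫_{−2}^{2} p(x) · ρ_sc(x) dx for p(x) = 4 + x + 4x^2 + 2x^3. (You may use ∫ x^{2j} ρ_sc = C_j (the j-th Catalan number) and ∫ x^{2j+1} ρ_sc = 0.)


Write p(x) = Σ a_i x^i, split into monomials and integrate each against ρ_sc separately.
Using ∫ x^{2j} ρ_sc = C_j = (1/(j+1)) C(2j, j) (Catalan numbers) and ∫ x^{2j+1} ρ_sc = 0 (odd monomials vanish by symmetry):
  i = 0 (even): a_0 · C_{0} = 4 · 1 = 4
  i = 1 (odd): ∫ x^1 ρ_sc = 0 (vanishes)
  i = 2 (even): a_2 · C_{1} = 4 · 1 = 4
  i = 3 (odd): ∫ x^3 ρ_sc = 0 (vanishes)

Summing the contributions: ∫_{−2}^{2} p(x) ρ_sc(x) dx = 4 + 4 = 8.


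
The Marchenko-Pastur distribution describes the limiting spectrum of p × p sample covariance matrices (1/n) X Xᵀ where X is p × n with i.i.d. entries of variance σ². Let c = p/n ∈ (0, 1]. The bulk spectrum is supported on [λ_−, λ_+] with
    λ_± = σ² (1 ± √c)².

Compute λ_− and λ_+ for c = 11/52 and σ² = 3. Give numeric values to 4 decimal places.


c = 11/52 = 0.211538; √c = 0.459933.
λ_− = σ² (1 − √c)² = 3 · (1 − 0.459933)² = 3 · (0.540067)² = 0.875017.
λ_+ = σ² (1 + √c)² = 3 · (1 + 0.459933)² = 3 · (1.459933)² = 6.394214.

Rounded to 4 decimal places: λ_− ≈ 0.8750, λ_+ ≈ 6.3942.


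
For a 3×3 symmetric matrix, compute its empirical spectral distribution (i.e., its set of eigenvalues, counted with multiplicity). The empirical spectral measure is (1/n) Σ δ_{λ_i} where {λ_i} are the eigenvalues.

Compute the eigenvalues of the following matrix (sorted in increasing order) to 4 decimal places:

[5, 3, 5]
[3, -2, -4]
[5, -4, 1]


Since M is real symmetric, all three eigenvalues are real; they are the roots of det(λI − M) = λ³ − (tr M) λ² + s λ − det M, where s is the sum of the principal 2×2 minors.
tr M = 5 + (-2) + 1 = 4.
s = (5·(-2) − 3²) + (5·1 − 5²) + ((-2)·1 − (-4)²) = -19 + (-20) + (-18) = -57.
det M (expand along row 1) = 5·(-18) − 3·23 + 5·(-2) = -169.
Characteristic polynomial: λ³ − 4λ² − 57λ + 169 = 0.
Substitute λ = y + (tr M)/3 = y + 1.333333 to remove the quadratic term: y³ + p·y + q = 0 with p = s − (tr M)²/3 = -62.333333 and q = −2(tr M)³/27 + (tr M)·s/3 − det M = 88.259259.
Three real roots ⇒ use the trigonometric (Viète) form: r = 2√(−p/3) = 9.116530, φ = arccos(3q/(p·r)) = arccos(-0.465942) = 2.055495 rad.
y_k = r·cos(φ/3 − 2πk/3) for k = 0, 1, 2 gives y = 7.059062, 1.466524, -8.525586.
λ_k = y_k + 1.333333 gives λ = 8.3924, 2.7999, -7.1923 (check: the sum is 4.0000 = tr M).

Eigenvalues sorted in increasing order: [-7.1923, 2.7999, 8.3924].
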